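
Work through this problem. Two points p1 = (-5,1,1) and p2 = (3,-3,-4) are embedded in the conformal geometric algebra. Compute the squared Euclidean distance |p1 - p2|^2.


p1 - p2 = (-8, 4, 5)
|p1 - p2|^2 = (-8)^2 + 4^2 + 5^2
= 64 + 16 + 25
= 105


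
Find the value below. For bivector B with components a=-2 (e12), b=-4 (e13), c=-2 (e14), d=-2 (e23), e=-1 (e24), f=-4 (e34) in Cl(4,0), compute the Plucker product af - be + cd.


Plucker relation: af - be + cd
a*f = (-2)*(-4) = 8
b*e = (-4)*(-1) = 4
c*d = (-2)*(-2) = 4
af - be + cd = 8 - 4 + 4
= 8


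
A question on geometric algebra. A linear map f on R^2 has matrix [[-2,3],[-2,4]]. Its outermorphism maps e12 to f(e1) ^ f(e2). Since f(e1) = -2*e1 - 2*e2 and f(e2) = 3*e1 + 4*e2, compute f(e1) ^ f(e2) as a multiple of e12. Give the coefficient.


The outermorphism of a linear map f sends e1^e2 to f(e1)^f(e2).
f(e1) = -2*e1 - 2*e2
f(e2) = 3*e1 + 4*e2
f(e1) ^ f(e2) = (-2*e1 - 2*e2) ^ (3*e1 + 4*e2)
= (-2)*4*e12 + (-2)*3*e21
= (-8 - (-6))*e12
= -2*e12
Coefficient = -2


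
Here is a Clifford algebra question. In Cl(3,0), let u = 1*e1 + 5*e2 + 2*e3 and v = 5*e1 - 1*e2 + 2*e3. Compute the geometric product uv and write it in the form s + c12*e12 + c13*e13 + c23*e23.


In Cl(3,0): e_i^2 = 1, e_ie_j = -e_je_i for i != j.
Scalar part = u . v = 1*5 + 5*(-1) + 2*2
= 5 + (-5) + 4 = 4
e12 coeff = 1*(-1) - 5*5 = -1 - 25 = -26
e13 coeff = 1*2 - 2*5 = 2 - 10 = -8
e23 coeff = 5*2 - 2*(-1) = 10 - (-2) = 12
uv = 4 - 26*e12 - 8*e13 + 12*e23


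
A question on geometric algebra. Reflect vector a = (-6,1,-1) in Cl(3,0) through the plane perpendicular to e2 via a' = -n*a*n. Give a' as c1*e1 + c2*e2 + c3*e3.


Reflection formula: a' = -n*a*n, with n = e2 (unit vector, n^2 = 1).
For reflection through hyperplane perp to e2:
The component along e2 flips sign, others stay.
a = (-6, 1, -1)
a' = (-6, -1, -1)
a' = -6*e1 - 1*e2 - 1*e3


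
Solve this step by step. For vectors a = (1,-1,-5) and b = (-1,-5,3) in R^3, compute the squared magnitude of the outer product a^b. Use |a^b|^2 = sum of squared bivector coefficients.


a wedge b = (a1*b2 - a2*b1)*e12 + (a1*b3 - a3*b1)*e13 + (a2*b3 - a3*b2)*e23
e12 coeff: 1*(-5) - (-1)*(-1) = -5 - 1 = -6
e13 coeff: 1*3 - (-5)*(-1) = 3 - 5 = -2
e23 coeff: (-1)*3 - (-5)*(-5) = -3 - 25 = -28
|a wedge b|^2 = (-6)^2 + (-2)^2 + (-28)^2
= 36 + 4 + 784
= 824


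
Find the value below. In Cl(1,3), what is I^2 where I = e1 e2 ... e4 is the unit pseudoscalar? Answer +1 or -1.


The pseudoscalar I = e1...e_n (product of all n generators) of Cl(p,q) satisfies I^2 = (-1)^(q + n(n-1)/2).
p = 1, q = 3, n = p + q = 4
n(n-1)/2 = 4 * 3 / 2 = 6
Exponent = q + n(n-1)/2 = 3 + 6 = 9
I^2 = (-1)^9 = -1


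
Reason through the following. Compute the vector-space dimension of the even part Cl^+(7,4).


Even subalgebra dimension = 2^(n-1)
n = 7 + 4 = 11
2^(11 - 1) = 2^10 = 1024
Verification: sum of C(11,k) for even k = 1 + 55 + 330 + 462 + 165 + 11 = 1024
Result = 1024


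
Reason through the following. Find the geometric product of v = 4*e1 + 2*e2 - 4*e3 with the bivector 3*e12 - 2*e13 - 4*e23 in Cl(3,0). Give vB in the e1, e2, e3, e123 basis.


vB has grade-1 (vector) and grade-3 (trivector) parts: vB = (v _| B) + (v ^ B).
Vector part <vB>_1:
  e1: -v2*b12 - v3*b13 = -(2)*(3) - (-4)*(-2) = -14
  e2: v1*b12 - v3*b23 = (4)*(3) - (-4)*(-4) = -4
  e3: v1*b13 + v2*b23 = (4)*(-2) + (2)*(-4) = -16
Trivector part <vB>_3:
  e123: v1*b23 - v2*b13 + v3*b12 = (4)*(-4) - (2)*(-2) + (-4)*(3) = -24
vB = -14*e1 - 4*e2 - 16*e3 - 24*e123


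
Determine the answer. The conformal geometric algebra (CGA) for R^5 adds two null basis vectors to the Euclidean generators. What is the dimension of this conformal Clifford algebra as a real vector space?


The conformal model of R^5 uses Cl(6,1): the 5 Euclidean generators plus two extra orthogonal generators e+ (e+^2 = +1) and e- (e-^2 = -1), from which the null vectors e0, einf are built.
Number of generators m = 5 + 2 = 7.
dim Cl(p,q) = 2^m = 2^7 = 128


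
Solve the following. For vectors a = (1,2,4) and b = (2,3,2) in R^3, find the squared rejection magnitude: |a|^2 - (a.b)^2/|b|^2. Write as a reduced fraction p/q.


|a|^2 = 1^2 + 2^2 + 4^2 = 21
|b|^2 = 2^2 + 3^2 + 2^2 = 17
a . b = 1*2 + 2*3 + 4*2 = 16
(a.b)^2 = 16^2 = 256
|rej|^2 = 21 - 256/17
= (357 - 256)/17
= 101/17
In lowest terms: 101/17


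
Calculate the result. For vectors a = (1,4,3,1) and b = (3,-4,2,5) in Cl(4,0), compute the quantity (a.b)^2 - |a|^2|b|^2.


a . b = 1*3 + 4*(-4) + 3*2 + 1*5
= 3 + (-16) + 6 + 5 = -2
|a|^2 = 1^2 + 4^2 + 3^2 + 1^2 = 27
|b|^2 = 3^2 + (-4)^2 + 2^2 + 5^2 = 54
(a.b)^2 = (-2)^2 = 4
|a|^2 * |b|^2 = 27 * 54 = 1458
Result = 4 - 1458 = -1454


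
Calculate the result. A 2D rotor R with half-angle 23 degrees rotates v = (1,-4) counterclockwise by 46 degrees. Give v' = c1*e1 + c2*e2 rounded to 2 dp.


Rotor R = cos(23deg) - sin(23deg)*e12
Rotation angle theta = 2 * 23 = 46 degrees
v' = R*v*~R rotates v by theta.
cos(46deg) = 0.6947, sin(46deg) = 0.7193
v'_1 = 1*cos(46deg) - (-4)*sin(46deg)
= 1*0.6947 - (-4)*0.7193
= 3.57
v'_2 = 1*sin(46deg) + (-4)*cos(46deg)
= 1*0.7193 + (-4)*0.6947
= -2.06
v' = 3.57*e1 - 2.06*e2


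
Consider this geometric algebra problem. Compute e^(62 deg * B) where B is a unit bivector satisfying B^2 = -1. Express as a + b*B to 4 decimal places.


For a unit bivector B with B^2 = -1, the exponential series gives
e^(theta*B) = cos(theta) + sin(theta)*B (the GA analogue of Euler's formula).
theta = 62 degrees = 1.082104 rad
cos(62 deg) = 0.4695
sin(62 deg) = 0.8829
exp(theta*B) = 0.4695 + 0.8829*B


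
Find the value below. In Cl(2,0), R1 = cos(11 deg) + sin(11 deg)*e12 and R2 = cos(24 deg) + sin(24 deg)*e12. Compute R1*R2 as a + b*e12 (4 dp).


Same-plane rotors commute and their half-angles add:
R1*R2 = cos(a1 + a2) + sin(a1 + a2)*e12.
a1 + a2 = 11 + 24 = 35 deg
cos(35 deg) = 0.8192
sin(35 deg) = 0.5736
R1*R2 = 0.8192 + 0.5736*e12


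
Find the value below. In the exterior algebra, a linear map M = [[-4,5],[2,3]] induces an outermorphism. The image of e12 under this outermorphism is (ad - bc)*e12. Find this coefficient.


The outermorphism of a linear map f sends e1^e2 to f(e1)^f(e2).
f(e1) = -4*e1 + 2*e2
f(e2) = 5*e1 + 3*e2
f(e1) ^ f(e2) = (-4*e1 + 2*e2) ^ (5*e1 + 3*e2)
= (-4)*3*e12 + 2*5*e21
= (-12 - 10)*e12
= -22*e12
Coefficient = -22


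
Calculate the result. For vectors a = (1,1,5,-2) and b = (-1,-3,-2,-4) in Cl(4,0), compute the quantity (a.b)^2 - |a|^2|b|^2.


a . b = 1*(-1) + 1*(-3) + 5*(-2) + (-2)*(-4)
= -1 + (-3) + (-10) + 8 = -6
|a|^2 = 1^2 + 1^2 + 5^2 + (-2)^2 = 31
|b|^2 = (-1)^2 + (-3)^2 + (-2)^2 + (-4)^2 = 30
(a.b)^2 = (-6)^2 = 36
|a|^2 * |b|^2 = 31 * 30 = 930
Result = 36 - 930 = -894


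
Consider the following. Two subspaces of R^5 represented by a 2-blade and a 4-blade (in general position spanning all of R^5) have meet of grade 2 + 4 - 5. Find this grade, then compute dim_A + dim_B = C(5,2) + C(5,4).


Meet grade = grade(A) + grade(B) - n
= 2 + 4 - 5 = 1
C(5,2) = 10
C(5,4) = 5
dim_A + dim_B = 10 + 5 = 15


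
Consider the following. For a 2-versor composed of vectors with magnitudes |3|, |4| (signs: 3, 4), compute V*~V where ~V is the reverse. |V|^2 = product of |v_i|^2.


Each vector v_i has |v_i|^2 = s_i^2
Squared scales: 3^2 = 9, 4^2 = 16
|V|^2 = 9 * 16
= 144


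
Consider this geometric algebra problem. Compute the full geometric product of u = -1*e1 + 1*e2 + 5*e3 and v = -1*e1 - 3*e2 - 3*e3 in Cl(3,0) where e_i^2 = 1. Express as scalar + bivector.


In Cl(3,0): e_i^2 = 1, e_ie_j = -e_je_i for i != j.
Scalar part = u . v = (-1)*(-1) + 1*(-3) + 5*(-3)
= 1 + (-3) + (-15) = -17
e12 coeff = (-1)*(-3) - 1*(-1) = 3 - (-1) = 4
e13 coeff = (-1)*(-3) - 5*(-1) = 3 - (-5) = 8
e23 coeff = 1*(-3) - 5*(-3) = -3 - (-15) = 12
uv = -17 + 4*e12 + 8*e13 + 12*e23


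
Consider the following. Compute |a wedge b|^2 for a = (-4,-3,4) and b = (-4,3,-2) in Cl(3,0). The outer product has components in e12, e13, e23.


a wedge b = (a1*b2 - a2*b1)*e12 + (a1*b3 - a3*b1)*e13 + (a2*b3 - a3*b2)*e23
e12 coeff: (-4)*3 - (-3)*(-4) = -12 - 12 = -24
e13 coeff: (-4)*(-2) - 4*(-4) = 8 - (-16) = 24
e23 coeff: (-3)*(-2) - 4*3 = 6 - 12 = -6
|a wedge b|^2 = (-24)^2 + 24^2 + (-6)^2
= 576 + 576 + 36
= 1188


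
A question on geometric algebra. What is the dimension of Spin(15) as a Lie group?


Spin(n) double-covers SO(n); both have Lie algebra so(n) of dimension n(n-1)/2.
n = 15
n(n-1) = 15 * 14 = 210
dim Spin(15) = 210/2 = 105


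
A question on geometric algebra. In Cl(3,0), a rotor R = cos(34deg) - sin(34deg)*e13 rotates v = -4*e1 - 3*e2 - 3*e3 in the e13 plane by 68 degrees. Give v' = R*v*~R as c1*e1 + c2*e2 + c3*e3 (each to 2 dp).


Rotor R = cos(34deg) - sin(34deg)*e13
Rotation angle theta = 2 * 34 = 68 degrees in the e13 plane (e1 -> e3).
The component perpendicular to the plane (e2) is invariant: v'_2 = v2 = -3.00
cos(68deg) = 0.3746, sin(68deg) = 0.9272
v'_1 = v1*cos(theta) - v3*sin(theta) = -4*0.3746 - (-3)*0.9272 = 1.28
v'_3 = v1*sin(theta) + v3*cos(theta) = -4*0.9272 + (-3)*0.3746 = -4.83
v' = 1.28*e1 - 3.00*e2 - 4.83*e3


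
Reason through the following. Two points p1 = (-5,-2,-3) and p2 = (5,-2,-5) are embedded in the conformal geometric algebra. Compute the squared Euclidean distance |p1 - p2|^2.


p1 - p2 = (-10, 0, 2)
|p1 - p2|^2 = (-10)^2 + 0^2 + 2^2
= 100 + 0 + 4
= 104


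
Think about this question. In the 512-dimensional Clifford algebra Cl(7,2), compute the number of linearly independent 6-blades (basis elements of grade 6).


Number of grade-k basis blades in Cl(p,q) with n = p + q is C(n, k).
n = 7 + 2 = 9
C(9, 6) = 9! / (6! * 3!)
= 362880 / (720 * 6)
= 84


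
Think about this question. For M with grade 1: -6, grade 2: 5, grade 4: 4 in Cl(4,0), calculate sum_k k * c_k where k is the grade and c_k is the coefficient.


Grade-weighted sum = sum of grade_k * coefficient_k
1*(-6) = -6
2*5 = 10
4*4 = 16
Total = -6 + 10 + 16 = 20


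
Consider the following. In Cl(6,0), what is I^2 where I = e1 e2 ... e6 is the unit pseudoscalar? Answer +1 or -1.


The pseudoscalar I = e1...e_n (product of all n generators) of Cl(p,q) satisfies I^2 = (-1)^(q + n(n-1)/2).
p = 6, q = 0, n = p + q = 6
n(n-1)/2 = 6 * 5 / 2 = 15
Exponent = q + n(n-1)/2 = 0 + 15 = 15
I^2 = (-1)^15 = -1


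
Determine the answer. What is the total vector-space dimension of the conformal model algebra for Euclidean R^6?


The conformal model of R^6 uses Cl(7,1): the 6 Euclidean generators plus two extra orthogonal generators e+ (e+^2 = +1) and e- (e-^2 = -1), from which the null vectors e0, einf are built.
Number of generators m = 6 + 2 = 8.
dim Cl(p,q) = 2^m = 2^8 = 256


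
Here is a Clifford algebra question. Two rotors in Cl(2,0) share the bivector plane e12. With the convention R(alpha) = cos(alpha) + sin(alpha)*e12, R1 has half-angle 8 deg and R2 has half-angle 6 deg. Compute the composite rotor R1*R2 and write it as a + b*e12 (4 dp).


Same-plane rotors commute and their half-angles add:
R1*R2 = cos(a1 + a2) + sin(a1 + a2)*e12.
a1 + a2 = 8 + 6 = 14 deg
cos(14 deg) = 0.9703
sin(14 deg) = 0.2419
R1*R2 = 0.9703 + 0.2419*e12


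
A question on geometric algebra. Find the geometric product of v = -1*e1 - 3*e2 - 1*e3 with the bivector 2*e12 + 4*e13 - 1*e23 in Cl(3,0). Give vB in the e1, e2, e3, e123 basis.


vB has grade-1 (vector) and grade-3 (trivector) parts: vB = (v _| B) + (v ^ B).
Vector part <vB>_1:
  e1: -v2*b12 - v3*b13 = -(-3)*(2) - (-1)*(4) = 10
  e2: v1*b12 - v3*b23 = (-1)*(2) - (-1)*(-1) = -3
  e3: v1*b13 + v2*b23 = (-1)*(4) + (-3)*(-1) = -1
Trivector part <vB>_3:
  e123: v1*b23 - v2*b13 + v3*b12 = (-1)*(-1) - (-3)*(4) + (-1)*(2) = 11
vB = 10*e1 - 3*e2 - 1*e3 + 11*e123


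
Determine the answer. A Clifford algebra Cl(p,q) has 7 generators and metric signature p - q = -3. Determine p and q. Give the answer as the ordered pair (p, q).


We need p + q = 7 and p - q = -3.
Adding: 2p = 7 + (-3) = 4, so p = 2.
Then q = 7 - 2 = 5.
(p, q) = (2, 5)


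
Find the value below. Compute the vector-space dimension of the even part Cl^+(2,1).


Even subalgebra dimension = 2^(n-1)
n = 2 + 1 = 3
2^(3 - 1) = 2^2 = 4
Verification: sum of C(3,k) for even k = 1 + 3 = 4
Result = 4


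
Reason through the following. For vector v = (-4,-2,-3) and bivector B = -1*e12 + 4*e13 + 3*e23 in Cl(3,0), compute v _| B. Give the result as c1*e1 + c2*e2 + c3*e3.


Left contraction v _| B = <vB>_1 (grade-1 part of the geometric product vB).
Using e1_|e12 = e2, e2_|e12 = -e1, e1_|e13 = e3, e3_|e13 = -e1, e2_|e23 = e3, e3_|e23 = -e2:
e1 coeff: -v2*b12 - v3*b13 = -(-2)*(-1) - (-3)*(4) = 10
e2 coeff: v1*b12 - v3*b23 = (-4)*(-1) - (-3)*(3) = 13
e3 coeff: v1*b13 + v2*b23 = (-4)*(4) + (-2)*(3) = -22
v _| B = 10*e1 + 13*e2 - 22*e3


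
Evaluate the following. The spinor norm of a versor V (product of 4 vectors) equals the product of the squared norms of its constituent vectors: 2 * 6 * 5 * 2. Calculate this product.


Spinor norm N(V) = |v1|^2 * |v2|^2 * ... * |v4|^2
= 2 * 6 * 5 * 2
Running product: 2, 12, 60, 120
N(V) = 120


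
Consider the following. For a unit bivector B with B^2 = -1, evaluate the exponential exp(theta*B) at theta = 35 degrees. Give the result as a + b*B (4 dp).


For a unit bivector B with B^2 = -1, the exponential series gives
e^(theta*B) = cos(theta) + sin(theta)*B (the GA analogue of Euler's formula).
theta = 35 degrees = 0.610865 rad
cos(35 deg) = 0.8192
sin(35 deg) = 0.5736
exp(theta*B) = 0.8192 + 0.5736*B


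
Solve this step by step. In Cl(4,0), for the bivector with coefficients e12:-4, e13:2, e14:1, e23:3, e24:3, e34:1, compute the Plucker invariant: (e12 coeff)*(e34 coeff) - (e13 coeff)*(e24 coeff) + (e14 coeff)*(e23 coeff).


Plucker relation: af - be + cd
a*f = (-4)*1 = -4
b*e = 2*3 = 6
c*d = 1*3 = 3
af - be + cd = -4 - 6 + 3
= -7


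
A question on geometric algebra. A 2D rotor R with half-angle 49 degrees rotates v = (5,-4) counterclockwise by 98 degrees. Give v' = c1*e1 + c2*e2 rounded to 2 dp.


Rotor R = cos(49deg) - sin(49deg)*e12
Rotation angle theta = 2 * 49 = 98 degrees
v' = R*v*~R rotates v by theta.
cos(98deg) = -0.1392, sin(98deg) = 0.9903
v'_1 = 5*cos(98deg) - (-4)*sin(98deg)
= 5*(-0.1392) - (-4)*0.9903
= 3.27
v'_2 = 5*sin(98deg) + (-4)*cos(98deg)
= 5*0.9903 + (-4)*(-0.1392)
= 5.51
v' = 3.27*e1 + 5.51*e2


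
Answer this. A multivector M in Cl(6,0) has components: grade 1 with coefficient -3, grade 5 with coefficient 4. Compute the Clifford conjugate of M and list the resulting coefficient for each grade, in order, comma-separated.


Clifford conjugate sign for grade k: (-1)^(k(k+1)/2)
Grade 1: (-1)^(1*2/2) = (-1)^1 = -1, coeff -3 -> 3
Grade 5: (-1)^(5*6/2) = (-1)^15 = -1, coeff 4 -> -4
Conjugated coefficients: 3, -4


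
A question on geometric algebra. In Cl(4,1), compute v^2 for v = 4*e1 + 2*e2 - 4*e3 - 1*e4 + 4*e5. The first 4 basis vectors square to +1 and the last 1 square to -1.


v^2 = sum of c_i^2 * e_i^2
Positive signature terms (e_i^2 = +1): 4^2 + 2^2 + (-4)^2 + (-1)^2 = 37
Negative signature terms (e_j^2 = -1): 4^2 = 16
v^2 = 37 - 16 = 21


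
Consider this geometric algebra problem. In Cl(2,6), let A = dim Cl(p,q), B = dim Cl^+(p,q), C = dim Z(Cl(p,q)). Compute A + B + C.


n = 2 + 6 = 8
Total dim = 2^8 = 256
Even subalgebra dim = 2^7 = 128
n is even, so center dim = 1
Sum = 256 + 128 + 1 = 385


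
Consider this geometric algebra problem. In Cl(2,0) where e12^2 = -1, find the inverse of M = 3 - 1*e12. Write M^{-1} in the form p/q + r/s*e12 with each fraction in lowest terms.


M = 3 - 1*e12, where e12^2 = -1.
Since M commutes with its reverse ~M = a - b*e12, M * ~M = a^2 - b^2*e12^2 = a^2 + b^2.
So M^{-1} = ~M / (a^2 + b^2) = (a - b*e12)/(a^2 + b^2).
a^2 + b^2 = 9 + 1 = 10
Scalar part = 3/10 = 3/10
Bivector coeff = 1/10 = 1/10
M^{-1} = 3/10 + 1/10*e12


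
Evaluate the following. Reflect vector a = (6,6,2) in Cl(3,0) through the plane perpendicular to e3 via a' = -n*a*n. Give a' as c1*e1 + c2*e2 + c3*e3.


Reflection formula: a' = -n*a*n, with n = e3 (unit vector, n^2 = 1).
For reflection through hyperplane perp to e3:
The component along e3 flips sign, others stay.
a = (6, 6, 2)
a' = (6, 6, -2)
a' = 6*e1 + 6*e2 - 2*e3


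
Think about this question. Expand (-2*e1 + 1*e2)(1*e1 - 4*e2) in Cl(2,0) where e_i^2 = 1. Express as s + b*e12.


Expand: (-2*e1 + 1*e2)(1*e1 - 4*e2)
= (-2)*1*e1e1 + (-2)*(-4)*e1e2 + 1*1*e2e1 + 1*(-4)*e2e2
Using e1^2 = e2^2 = 1, e2e1 = -e1e2:
Scalar part s = (-2)*1 + 1*(-4) = -2 + (-4) = -6
Bivector part b = (-2)*(-4) - 1*1 = 8 - 1 = 7
uv = -6 + 7*e12


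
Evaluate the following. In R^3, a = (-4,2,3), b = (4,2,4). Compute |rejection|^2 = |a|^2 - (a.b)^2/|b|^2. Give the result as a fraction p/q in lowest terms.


|a|^2 = (-4)^2 + 2^2 + 3^2 = 29
|b|^2 = 4^2 + 2^2 + 4^2 = 36
a . b = (-4)*4 + 2*2 + 3*4 = 0
(a.b)^2 = 0^2 = 0
|rej|^2 = 29 - 0/36
= (1044 - 0)/36
= 1044/36
In lowest terms: 29/1


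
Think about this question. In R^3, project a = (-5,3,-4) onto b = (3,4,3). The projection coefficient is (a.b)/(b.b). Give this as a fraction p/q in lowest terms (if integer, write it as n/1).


Projection coefficient = (a . b) / (b . b)
a . b = (-5)*3 + 3*4 + (-4)*3
= -15 + 12 + (-12) = -15
b . b = 3^2 + 4^2 + 3^2
= 9 + 16 + 9 = 34
Coefficient = -15/34
In lowest terms: -15/34


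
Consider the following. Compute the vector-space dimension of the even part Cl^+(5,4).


Even subalgebra dimension = 2^(n-1)
n = 5 + 4 = 9
2^(9 - 1) = 2^8 = 256
Verification: sum of C(9,k) for even k = 1 + 36 + 126 + 84 + 9 = 256
Result = 256


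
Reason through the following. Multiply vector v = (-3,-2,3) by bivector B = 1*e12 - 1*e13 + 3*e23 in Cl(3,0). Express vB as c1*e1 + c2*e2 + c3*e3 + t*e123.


vB has grade-1 (vector) and grade-3 (trivector) parts: vB = (v _| B) + (v ^ B).
Vector part <vB>_1:
  e1: -v2*b12 - v3*b13 = -(-2)*(1) - (3)*(-1) = 5
  e2: v1*b12 - v3*b23 = (-3)*(1) - (3)*(3) = -12
  e3: v1*b13 + v2*b23 = (-3)*(-1) + (-2)*(3) = -3
Trivector part <vB>_3:
  e123: v1*b23 - v2*b13 + v3*b12 = (-3)*(3) - (-2)*(-1) + (3)*(1) = -8
vB = 5*e1 - 12*e2 - 3*e3 - 8*e123


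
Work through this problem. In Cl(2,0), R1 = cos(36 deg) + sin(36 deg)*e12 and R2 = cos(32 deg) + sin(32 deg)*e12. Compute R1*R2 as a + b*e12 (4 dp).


Same-plane rotors commute and their half-angles add:
R1*R2 = cos(a1 + a2) + sin(a1 + a2)*e12.
a1 + a2 = 36 + 32 = 68 deg
cos(68 deg) = 0.3746
sin(68 deg) = 0.9272
R1*R2 = 0.3746 + 0.9272*e12


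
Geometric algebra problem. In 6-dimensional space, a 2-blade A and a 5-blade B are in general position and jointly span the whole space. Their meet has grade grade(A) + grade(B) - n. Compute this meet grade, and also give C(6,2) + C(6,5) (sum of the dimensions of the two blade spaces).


Meet grade = grade(A) + grade(B) - n
= 2 + 5 - 6 = 1
C(6,2) = 15
C(6,5) = 6
dim_A + dim_B = 15 + 6 = 21


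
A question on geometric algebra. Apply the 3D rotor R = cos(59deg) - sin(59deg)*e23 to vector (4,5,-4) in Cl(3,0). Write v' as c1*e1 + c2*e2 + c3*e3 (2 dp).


Rotor R = cos(59deg) - sin(59deg)*e23
Rotation angle theta = 2 * 59 = 118 degrees in the e23 plane (e2 -> e3).
The component perpendicular to the plane (e1) is invariant: v'_1 = v1 = 4.00
cos(118deg) = -0.4695, sin(118deg) = 0.8829
v'_2 = v2*cos(theta) - v3*sin(theta) = 5*(-0.4695) - (-4)*0.8829 = 1.18
v'_3 = v2*sin(theta) + v3*cos(theta) = 5*0.8829 + (-4)*(-0.4695) = 6.29
v' = 4.00*e1 + 1.18*e2 + 6.29*e3


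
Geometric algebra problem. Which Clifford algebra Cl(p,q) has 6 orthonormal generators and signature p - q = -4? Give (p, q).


We need p + q = 6 and p - q = -4.
Adding: 2p = 6 + (-4) = 2, so p = 1.
Then q = 6 - 1 = 5.
(p, q) = (1, 5)


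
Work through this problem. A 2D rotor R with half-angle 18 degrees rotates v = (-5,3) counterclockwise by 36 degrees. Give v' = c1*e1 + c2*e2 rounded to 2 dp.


Rotor R = cos(18deg) - sin(18deg)*e12
Rotation angle theta = 2 * 18 = 36 degrees
v' = R*v*~R rotates v by theta.
cos(36deg) = 0.8090, sin(36deg) = 0.5878
v'_1 = -5*cos(36deg) - 3*sin(36deg)
= -5*0.8090 - 3*0.5878
= -5.81
v'_2 = -5*sin(36deg) + 3*cos(36deg)
= -5*0.5878 + 3*0.8090
= -0.51
v' = -5.81*e1 - 0.51*e2


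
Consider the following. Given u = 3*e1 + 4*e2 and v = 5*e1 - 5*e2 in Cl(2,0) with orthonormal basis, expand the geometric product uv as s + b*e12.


Expand: (3*e1 + 4*e2)(5*e1 - 5*e2)
= 3*5*e1e1 + 3*(-5)*e1e2 + 4*5*e2e1 + 4*(-5)*e2e2
Using e1^2 = e2^2 = 1, e2e1 = -e1e2:
Scalar part s = 3*5 + 4*(-5) = 15 + (-20) = -5
Bivector part b = 3*(-5) - 4*5 = -15 - 20 = -35
uv = -5 - 35*e12


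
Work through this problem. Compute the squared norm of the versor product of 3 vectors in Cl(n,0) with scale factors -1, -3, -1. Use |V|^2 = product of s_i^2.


Each vector v_i has |v_i|^2 = s_i^2
Squared scales: (-1)^2 = 1, (-3)^2 = 9, (-1)^2 = 1
|V|^2 = 1 * 9 * 1
= 9


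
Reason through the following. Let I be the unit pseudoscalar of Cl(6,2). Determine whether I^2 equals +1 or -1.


The pseudoscalar I = e1...e_n (product of all n generators) of Cl(p,q) satisfies I^2 = (-1)^(q + n(n-1)/2).
p = 6, q = 2, n = p + q = 8
n(n-1)/2 = 8 * 7 / 2 = 28
Exponent = q + n(n-1)/2 = 2 + 28 = 30
I^2 = (-1)^30 = +1


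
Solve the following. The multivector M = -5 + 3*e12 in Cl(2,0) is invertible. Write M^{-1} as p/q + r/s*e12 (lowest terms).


M = -5 + 3*e12, where e12^2 = -1.
Since M commutes with its reverse ~M = a - b*e12, M * ~M = a^2 - b^2*e12^2 = a^2 + b^2.
So M^{-1} = ~M / (a^2 + b^2) = (a - b*e12)/(a^2 + b^2).
a^2 + b^2 = 25 + 9 = 34
Scalar part = -5/34 = -5/34
Bivector coeff = -3/34 = -3/34
M^{-1} = -5/34 - 3/34*e12


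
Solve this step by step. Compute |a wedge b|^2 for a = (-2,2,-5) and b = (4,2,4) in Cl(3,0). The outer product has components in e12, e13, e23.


a wedge b = (a1*b2 - a2*b1)*e12 + (a1*b3 - a3*b1)*e13 + (a2*b3 - a3*b2)*e23
e12 coeff: (-2)*2 - 2*4 = -4 - 8 = -12
e13 coeff: (-2)*4 - (-5)*4 = -8 - (-20) = 12
e23 coeff: 2*4 - (-5)*2 = 8 - (-10) = 18
|a wedge b|^2 = (-12)^2 + 12^2 + 18^2
= 144 + 144 + 324
= 612


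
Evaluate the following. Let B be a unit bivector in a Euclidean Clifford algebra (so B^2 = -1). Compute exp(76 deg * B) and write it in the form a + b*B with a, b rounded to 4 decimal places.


For a unit bivector B with B^2 = -1, the exponential series gives
e^(theta*B) = cos(theta) + sin(theta)*B (the GA analogue of Euler's formula).
theta = 76 degrees = 1.32645 rad
cos(76 deg) = 0.2419
sin(76 deg) = 0.9703
exp(theta*B) = 0.2419 + 0.9703*B


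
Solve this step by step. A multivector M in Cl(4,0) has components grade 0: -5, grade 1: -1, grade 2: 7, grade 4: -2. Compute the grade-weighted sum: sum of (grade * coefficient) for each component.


Grade-weighted sum = sum of grade_k * coefficient_k
0*(-5) = 0
1*(-1) = -1
2*7 = 14
4*(-2) = -8
Total = 0 + (-1) + 14 + (-8) = 5


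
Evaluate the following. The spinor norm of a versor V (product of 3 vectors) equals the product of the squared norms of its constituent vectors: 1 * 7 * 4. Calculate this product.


Spinor norm N(V) = |v1|^2 * |v2|^2 * ... * |v3|^2
= 1 * 7 * 4
Running product: 1, 7, 28
N(V) = 28


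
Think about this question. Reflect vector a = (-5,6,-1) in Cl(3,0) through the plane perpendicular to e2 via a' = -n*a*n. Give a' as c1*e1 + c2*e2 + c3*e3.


Reflection formula: a' = -n*a*n, with n = e2 (unit vector, n^2 = 1).
For reflection through hyperplane perp to e2:
The component along e2 flips sign, others stay.
a = (-5, 6, -1)
a' = (-5, -6, -1)
a' = -5*e1 - 6*e2 - 1*e3


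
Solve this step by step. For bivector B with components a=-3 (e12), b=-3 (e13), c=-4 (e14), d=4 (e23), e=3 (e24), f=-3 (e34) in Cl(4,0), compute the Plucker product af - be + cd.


Plucker relation: af - be + cd
a*f = (-3)*(-3) = 9
b*e = (-3)*3 = -9
c*d = (-4)*4 = -16
af - be + cd = 9 - (-9) + (-16)
= 2


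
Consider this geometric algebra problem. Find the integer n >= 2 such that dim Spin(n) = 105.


dim Spin(n) = dim so(n) = n(n-1)/2.
Solve n(n-1)/2 = 105, i.e. n^2 - n - 210 = 0.
Discriminant = 1 + 8*105 = 841
n = (1 + sqrt(841))/2 = (1 + 29)/2 = 15


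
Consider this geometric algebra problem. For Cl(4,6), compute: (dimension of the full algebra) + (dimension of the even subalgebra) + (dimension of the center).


n = 4 + 6 = 10
Total dim = 2^10 = 1024
Even subalgebra dim = 2^9 = 512
n is even, so center dim = 1
Sum = 1024 + 512 + 1 = 1537


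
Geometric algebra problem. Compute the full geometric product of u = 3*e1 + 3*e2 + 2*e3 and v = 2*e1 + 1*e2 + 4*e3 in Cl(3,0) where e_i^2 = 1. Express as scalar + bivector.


In Cl(3,0): e_i^2 = 1, e_ie_j = -e_je_i for i != j.
Scalar part = u . v = 3*2 + 3*1 + 2*4
= 6 + 3 + 8 = 17
e12 coeff = 3*1 - 3*2 = 3 - 6 = -3
e13 coeff = 3*4 - 2*2 = 12 - 4 = 8
e23 coeff = 3*4 - 2*1 = 12 - 2 = 10
uv = 17 - 3*e12 + 8*e13 + 10*e23


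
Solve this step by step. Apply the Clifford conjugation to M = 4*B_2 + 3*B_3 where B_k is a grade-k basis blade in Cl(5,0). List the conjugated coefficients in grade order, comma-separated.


Clifford conjugate sign for grade k: (-1)^(k(k+1)/2)
Grade 2: (-1)^(2*3/2) = (-1)^3 = -1, coeff 4 -> -4
Grade 3: (-1)^(3*4/2) = (-1)^6 = 1, coeff 3 -> 3
Conjugated coefficients: -4, 3


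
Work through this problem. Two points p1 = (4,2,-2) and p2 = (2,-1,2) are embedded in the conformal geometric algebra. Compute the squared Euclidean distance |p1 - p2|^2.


p1 - p2 = (2, 3, -4)
|p1 - p2|^2 = 2^2 + 3^2 + (-4)^2
= 4 + 9 + 16
= 29


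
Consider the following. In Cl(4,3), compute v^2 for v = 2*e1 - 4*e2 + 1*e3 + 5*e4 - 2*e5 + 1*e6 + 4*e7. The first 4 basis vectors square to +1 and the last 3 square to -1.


v^2 = sum of c_i^2 * e_i^2
Positive signature terms (e_i^2 = +1): 2^2 + (-4)^2 + 1^2 + 5^2 = 46
Negative signature terms (e_j^2 = -1): (-2)^2 + 1^2 + 4^2 = 21
v^2 = 46 - 21 = 25


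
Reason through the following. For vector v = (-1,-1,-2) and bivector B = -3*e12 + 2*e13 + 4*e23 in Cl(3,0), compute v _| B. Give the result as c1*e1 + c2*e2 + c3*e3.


Left contraction v _| B = <vB>_1 (grade-1 part of the geometric product vB).
Using e1_|e12 = e2, e2_|e12 = -e1, e1_|e13 = e3, e3_|e13 = -e1, e2_|e23 = e3, e3_|e23 = -e2:
e1 coeff: -v2*b12 - v3*b13 = -(-1)*(-3) - (-2)*(2) = 1
e2 coeff: v1*b12 - v3*b23 = (-1)*(-3) - (-2)*(4) = 11
e3 coeff: v1*b13 + v2*b23 = (-1)*(2) + (-1)*(4) = -6
v _| B = 1*e1 + 11*e2 - 6*e3


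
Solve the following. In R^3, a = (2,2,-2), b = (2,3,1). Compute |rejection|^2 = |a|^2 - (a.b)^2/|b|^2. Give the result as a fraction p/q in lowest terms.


|a|^2 = 2^2 + 2^2 + (-2)^2 = 12
|b|^2 = 2^2 + 3^2 + 1^2 = 14
a . b = 2*2 + 2*3 + (-2)*1 = 8
(a.b)^2 = 8^2 = 64
|rej|^2 = 12 - 64/14
= (168 - 64)/14
= 104/14
In lowest terms: 52/7


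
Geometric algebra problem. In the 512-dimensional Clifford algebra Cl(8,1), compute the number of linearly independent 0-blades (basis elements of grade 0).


Number of grade-k basis blades in Cl(p,q) with n = p + q is C(n, k).
n = 8 + 1 = 9
C(9, 0) = 9! / (0! * 9!)
= 362880 / (1 * 362880)
= 1


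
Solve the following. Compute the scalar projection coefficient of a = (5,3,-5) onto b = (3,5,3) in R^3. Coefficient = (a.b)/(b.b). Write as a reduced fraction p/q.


Projection coefficient = (a . b) / (b . b)
a . b = 5*3 + 3*5 + (-5)*3
= 15 + 15 + (-15) = 15
b . b = 3^2 + 5^2 + 3^2
= 9 + 25 + 9 = 43
Coefficient = 15/43
In lowest terms: 15/43


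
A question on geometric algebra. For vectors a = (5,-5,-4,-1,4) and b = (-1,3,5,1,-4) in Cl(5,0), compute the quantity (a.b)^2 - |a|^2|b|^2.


a . b = 5*(-1) + (-5)*3 + (-4)*5 + (-1)*1 + 4*(-4)
= -5 + (-15) + (-20) + (-1) + (-16) = -57
|a|^2 = 5^2 + (-5)^2 + (-4)^2 + (-1)^2 + 4^2 = 83
|b|^2 = (-1)^2 + 3^2 + 5^2 + 1^2 + (-4)^2 = 52
(a.b)^2 = (-57)^2 = 3249
|a|^2 * |b|^2 = 83 * 52 = 4316
Result = 3249 - 4316 = -1067


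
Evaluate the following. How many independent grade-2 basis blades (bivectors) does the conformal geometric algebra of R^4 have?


The conformal model of R^4 uses Cl(5,1) with m = 4 + 2 = 6 generators.
Number of grade-2 blades = C(m, 2) = C(6, 2)
= 6*5/2 = 15


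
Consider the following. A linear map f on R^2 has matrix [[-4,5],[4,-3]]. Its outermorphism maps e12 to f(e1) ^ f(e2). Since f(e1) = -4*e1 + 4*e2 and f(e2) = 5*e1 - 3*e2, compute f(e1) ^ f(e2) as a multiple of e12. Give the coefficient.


The outermorphism of a linear map f sends e1^e2 to f(e1)^f(e2).
f(e1) = -4*e1 + 4*e2
f(e2) = 5*e1 - 3*e2
f(e1) ^ f(e2) = (-4*e1 + 4*e2) ^ (5*e1 - 3*e2)
= (-4)*(-3)*e12 + 4*5*e21
= (12 - 20)*e12
= -8*e12
Coefficient = -8


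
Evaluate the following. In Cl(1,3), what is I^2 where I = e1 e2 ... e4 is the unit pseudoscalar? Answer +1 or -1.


The pseudoscalar I = e1...e_n (product of all n generators) of Cl(p,q) satisfies I^2 = (-1)^(q + n(n-1)/2).
p = 1, q = 3, n = p + q = 4
n(n-1)/2 = 4 * 3 / 2 = 6
Exponent = q + n(n-1)/2 = 3 + 6 = 9
I^2 = (-1)^9 = -1


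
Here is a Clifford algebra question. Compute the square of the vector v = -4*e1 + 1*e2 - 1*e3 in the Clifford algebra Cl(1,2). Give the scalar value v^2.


v^2 = sum of c_i^2 * e_i^2
Positive signature terms (e_i^2 = +1): (-4)^2 = 16
Negative signature terms (e_j^2 = -1): 1^2 + (-1)^2 = 2
v^2 = 16 - 2 = 14


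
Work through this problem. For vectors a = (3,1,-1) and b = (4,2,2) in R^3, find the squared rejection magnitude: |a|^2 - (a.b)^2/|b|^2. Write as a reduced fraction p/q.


|a|^2 = 3^2 + 1^2 + (-1)^2 = 11
|b|^2 = 4^2 + 2^2 + 2^2 = 24
a . b = 3*4 + 1*2 + (-1)*2 = 12
(a.b)^2 = 12^2 = 144
|rej|^2 = 11 - 144/24
= (264 - 144)/24
= 120/24
In lowest terms: 5/1


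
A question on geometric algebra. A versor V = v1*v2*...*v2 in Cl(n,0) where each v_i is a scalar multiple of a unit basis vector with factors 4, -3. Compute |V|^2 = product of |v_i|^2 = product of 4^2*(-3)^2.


Each vector v_i has |v_i|^2 = s_i^2
Squared scales: 4^2 = 16, (-3)^2 = 9
|V|^2 = 16 * 9
= 144


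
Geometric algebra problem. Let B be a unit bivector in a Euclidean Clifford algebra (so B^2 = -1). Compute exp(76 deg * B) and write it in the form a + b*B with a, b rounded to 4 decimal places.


For a unit bivector B with B^2 = -1, the exponential series gives
e^(theta*B) = cos(theta) + sin(theta)*B (the GA analogue of Euler's formula).
theta = 76 degrees = 1.32645 rad
cos(76 deg) = 0.2419
sin(76 deg) = 0.9703
exp(theta*B) = 0.2419 + 0.9703*B


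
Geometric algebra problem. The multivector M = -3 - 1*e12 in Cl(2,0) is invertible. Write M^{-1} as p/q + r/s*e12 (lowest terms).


M = -3 - 1*e12, where e12^2 = -1.
Since M commutes with its reverse ~M = a - b*e12, M * ~M = a^2 - b^2*e12^2 = a^2 + b^2.
So M^{-1} = ~M / (a^2 + b^2) = (a - b*e12)/(a^2 + b^2).
a^2 + b^2 = 9 + 1 = 10
Scalar part = -3/10 = -3/10
Bivector coeff = 1/10 = 1/10
M^{-1} = -3/10 + 1/10*e12


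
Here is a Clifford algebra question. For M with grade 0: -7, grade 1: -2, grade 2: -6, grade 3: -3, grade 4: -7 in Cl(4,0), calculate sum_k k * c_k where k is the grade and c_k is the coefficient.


Grade-weighted sum = sum of grade_k * coefficient_k
0*(-7) = 0
1*(-2) = -2
2*(-6) = -12
3*(-3) = -9
4*(-7) = -28
Total = 0 + (-2) + (-12) + (-9) + (-28) = -51


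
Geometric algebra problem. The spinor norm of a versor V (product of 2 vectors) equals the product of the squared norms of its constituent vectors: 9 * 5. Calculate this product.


Spinor norm N(V) = |v1|^2 * |v2|^2 * ... * |v2|^2
= 9 * 5
Running product: 9, 45
N(V) = 45


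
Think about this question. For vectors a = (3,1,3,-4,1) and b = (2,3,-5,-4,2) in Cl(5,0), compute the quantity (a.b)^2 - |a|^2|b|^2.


a . b = 3*2 + 1*3 + 3*(-5) + (-4)*(-4) + 1*2
= 6 + 3 + (-15) + 16 + 2 = 12
|a|^2 = 3^2 + 1^2 + 3^2 + (-4)^2 + 1^2 = 36
|b|^2 = 2^2 + 3^2 + (-5)^2 + (-4)^2 + 2^2 = 58
(a.b)^2 = 12^2 = 144
|a|^2 * |b|^2 = 36 * 58 = 2088
Result = 144 - 2088 = -1944


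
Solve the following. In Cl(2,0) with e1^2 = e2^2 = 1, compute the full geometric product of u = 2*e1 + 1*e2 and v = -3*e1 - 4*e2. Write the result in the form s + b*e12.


Expand: (2*e1 + 1*e2)(-3*e1 - 4*e2)
= 2*(-3)*e1e1 + 2*(-4)*e1e2 + 1*(-3)*e2e1 + 1*(-4)*e2e2
Using e1^2 = e2^2 = 1, e2e1 = -e1e2:
Scalar part s = 2*(-3) + 1*(-4) = -6 + (-4) = -10
Bivector part b = 2*(-4) - 1*(-3) = -8 - (-3) = -5
uv = -10 - 5*e12


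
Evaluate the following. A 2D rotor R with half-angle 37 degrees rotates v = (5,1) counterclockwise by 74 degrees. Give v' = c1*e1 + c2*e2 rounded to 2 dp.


Rotor R = cos(37deg) - sin(37deg)*e12
Rotation angle theta = 2 * 37 = 74 degrees
v' = R*v*~R rotates v by theta.
cos(74deg) = 0.2756, sin(74deg) = 0.9613
v'_1 = 5*cos(74deg) - 1*sin(74deg)
= 5*0.2756 - 1*0.9613
= 0.42
v'_2 = 5*sin(74deg) + 1*cos(74deg)
= 5*0.9613 + 1*0.2756
= 5.08
v' = 0.42*e1 + 5.08*e2


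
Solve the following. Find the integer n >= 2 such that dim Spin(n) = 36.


dim Spin(n) = dim so(n) = n(n-1)/2.
Solve n(n-1)/2 = 36, i.e. n^2 - n - 72 = 0.
Discriminant = 1 + 8*36 = 289
n = (1 + sqrt(289))/2 = (1 + 17)/2 = 9


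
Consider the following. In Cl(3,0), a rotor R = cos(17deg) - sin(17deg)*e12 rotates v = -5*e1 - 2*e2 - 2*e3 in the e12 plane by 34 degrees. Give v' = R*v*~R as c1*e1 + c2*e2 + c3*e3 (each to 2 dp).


Rotor R = cos(17deg) - sin(17deg)*e12
Rotation angle theta = 2 * 17 = 34 degrees in the e12 plane (e1 -> e2).
The component perpendicular to the plane (e3) is invariant: v'_3 = v3 = -2.00
cos(34deg) = 0.8290, sin(34deg) = 0.5592
v'_1 = v1*cos(theta) - v2*sin(theta) = -5*0.8290 - (-2)*0.5592 = -3.03
v'_2 = v1*sin(theta) + v2*cos(theta) = -5*0.5592 + (-2)*0.8290 = -4.45
v' = -3.03*e1 - 4.45*e2 - 2.00*e3


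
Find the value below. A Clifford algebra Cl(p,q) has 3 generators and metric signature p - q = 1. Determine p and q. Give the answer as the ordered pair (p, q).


We need p + q = 3 and p - q = 1.
Adding: 2p = 3 + 1 = 4, so p = 2.
Then q = 3 - 2 = 1.
(p, q) = (2, 1)


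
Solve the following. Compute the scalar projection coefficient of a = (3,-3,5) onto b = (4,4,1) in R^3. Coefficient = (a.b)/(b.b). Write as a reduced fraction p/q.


Projection coefficient = (a . b) / (b . b)
a . b = 3*4 + (-3)*4 + 5*1
= 12 + (-12) + 5 = 5
b . b = 4^2 + 4^2 + 1^2
= 16 + 16 + 1 = 33
Coefficient = 5/33
In lowest terms: 5/33


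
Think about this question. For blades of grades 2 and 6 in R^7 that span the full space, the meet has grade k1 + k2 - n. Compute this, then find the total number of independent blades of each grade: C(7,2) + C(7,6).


Meet grade = grade(A) + grade(B) - n
= 2 + 6 - 7 = 1
C(7,2) = 21
C(7,6) = 7
dim_A + dim_B = 21 + 7 = 28


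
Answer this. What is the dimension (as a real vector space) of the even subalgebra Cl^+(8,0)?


Even subalgebra dimension = 2^(n-1)
n = 8 + 0 = 8
2^(8 - 1) = 2^7 = 128
Verification: sum of C(8,k) for even k = 1 + 28 + 70 + 28 + 1 = 128
Result = 128


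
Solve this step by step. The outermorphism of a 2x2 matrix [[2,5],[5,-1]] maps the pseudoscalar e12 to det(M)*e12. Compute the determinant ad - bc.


The outermorphism of a linear map f sends e1^e2 to f(e1)^f(e2).
f(e1) = 2*e1 + 5*e2
f(e2) = 5*e1 - 1*e2
f(e1) ^ f(e2) = (2*e1 + 5*e2) ^ (5*e1 - 1*e2)
= 2*(-1)*e12 + 5*5*e21
= (-2 - 25)*e12
= -27*e12
Coefficient = -27


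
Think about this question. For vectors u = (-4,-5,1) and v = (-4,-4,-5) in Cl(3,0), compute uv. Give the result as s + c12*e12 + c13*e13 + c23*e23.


In Cl(3,0): e_i^2 = 1, e_ie_j = -e_je_i for i != j.
Scalar part = u . v = (-4)*(-4) + (-5)*(-4) + 1*(-5)
= 16 + 20 + (-5) = 31
e12 coeff = (-4)*(-4) - (-5)*(-4) = 16 - 20 = -4
e13 coeff = (-4)*(-5) - 1*(-4) = 20 - (-4) = 24
e23 coeff = (-5)*(-5) - 1*(-4) = 25 - (-4) = 29
uv = 31 - 4*e12 + 24*e13 + 29*e23


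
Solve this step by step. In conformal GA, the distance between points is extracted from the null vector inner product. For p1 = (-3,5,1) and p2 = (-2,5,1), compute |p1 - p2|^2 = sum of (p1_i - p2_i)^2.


p1 - p2 = (-1, 0, 0)
|p1 - p2|^2 = (-1)^2 + 0^2 + 0^2
= 1 + 0 + 0
= 1


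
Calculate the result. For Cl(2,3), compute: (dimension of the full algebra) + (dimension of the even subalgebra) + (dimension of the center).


n = 2 + 3 = 5
Total dim = 2^5 = 32
Even subalgebra dim = 2^4 = 16
n is odd, so center dim = 2
Sum = 32 + 16 + 2 = 50


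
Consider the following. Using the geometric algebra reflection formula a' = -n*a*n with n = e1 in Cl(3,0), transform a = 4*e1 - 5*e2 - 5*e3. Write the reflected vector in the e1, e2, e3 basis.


Reflection formula: a' = -n*a*n, with n = e1 (unit vector, n^2 = 1).
For reflection through hyperplane perp to e1:
The component along e1 flips sign, others stay.
a = (4, -5, -5)
a' = (-4, -5, -5)
a' = -4*e1 - 5*e2 - 5*e3


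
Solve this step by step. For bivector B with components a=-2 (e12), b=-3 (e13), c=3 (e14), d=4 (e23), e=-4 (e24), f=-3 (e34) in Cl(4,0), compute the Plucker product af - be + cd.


Plucker relation: af - be + cd
a*f = (-2)*(-3) = 6
b*e = (-3)*(-4) = 12
c*d = 3*4 = 12
af - be + cd = 6 - 12 + 12
= 6


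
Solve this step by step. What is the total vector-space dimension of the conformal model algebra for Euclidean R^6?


The conformal model of R^6 uses Cl(7,1): the 6 Euclidean generators plus two extra orthogonal generators e+ (e+^2 = +1) and e- (e-^2 = -1), from which the null vectors e0, einf are built.
Number of generators m = 6 + 2 = 8.
dim Cl(p,q) = 2^m = 2^8 = 256


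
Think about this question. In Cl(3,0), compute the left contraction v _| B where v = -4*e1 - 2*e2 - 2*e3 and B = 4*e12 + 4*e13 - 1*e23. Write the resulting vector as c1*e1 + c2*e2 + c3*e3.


Left contraction v _| B = <vB>_1 (grade-1 part of the geometric product vB).
Using e1_|e12 = e2, e2_|e12 = -e1, e1_|e13 = e3, e3_|e13 = -e1, e2_|e23 = e3, e3_|e23 = -e2:
e1 coeff: -v2*b12 - v3*b13 = -(-2)*(4) - (-2)*(4) = 16
e2 coeff: v1*b12 - v3*b23 = (-4)*(4) - (-2)*(-1) = -18
e3 coeff: v1*b13 + v2*b23 = (-4)*(4) + (-2)*(-1) = -14
v _| B = 16*e1 - 18*e2 - 14*e3


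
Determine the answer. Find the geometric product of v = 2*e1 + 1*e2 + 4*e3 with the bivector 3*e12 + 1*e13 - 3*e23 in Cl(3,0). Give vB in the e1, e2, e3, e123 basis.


vB has grade-1 (vector) and grade-3 (trivector) parts: vB = (v _| B) + (v ^ B).
Vector part <vB>_1:
  e1: -v2*b12 - v3*b13 = -(1)*(3) - (4)*(1) = -7
  e2: v1*b12 - v3*b23 = (2)*(3) - (4)*(-3) = 18
  e3: v1*b13 + v2*b23 = (2)*(1) + (1)*(-3) = -1
Trivector part <vB>_3:
  e123: v1*b23 - v2*b13 + v3*b12 = (2)*(-3) - (1)*(1) + (4)*(3) = 5
vB = -7*e1 + 18*e2 - 1*e3 + 5*e123


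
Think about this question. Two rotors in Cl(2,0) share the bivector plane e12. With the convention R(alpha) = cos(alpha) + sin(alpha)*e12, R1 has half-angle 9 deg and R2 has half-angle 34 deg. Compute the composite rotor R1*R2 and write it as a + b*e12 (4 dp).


Same-plane rotors commute and their half-angles add:
R1*R2 = cos(a1 + a2) + sin(a1 + a2)*e12.
a1 + a2 = 9 + 34 = 43 deg
cos(43 deg) = 0.7314
sin(43 deg) = 0.6820
R1*R2 = 0.7314 + 0.6820*e12


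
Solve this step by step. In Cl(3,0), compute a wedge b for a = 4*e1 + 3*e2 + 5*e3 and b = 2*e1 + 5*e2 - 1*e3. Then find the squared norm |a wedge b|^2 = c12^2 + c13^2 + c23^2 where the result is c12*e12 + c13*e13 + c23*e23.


a wedge b = (a1*b2 - a2*b1)*e12 + (a1*b3 - a3*b1)*e13 + (a2*b3 - a3*b2)*e23
e12 coeff: 4*5 - 3*2 = 20 - 6 = 14
e13 coeff: 4*(-1) - 5*2 = -4 - 10 = -14
e23 coeff: 3*(-1) - 5*5 = -3 - 25 = -28
|a wedge b|^2 = 14^2 + (-14)^2 + (-28)^2
= 196 + 196 + 784
= 1176


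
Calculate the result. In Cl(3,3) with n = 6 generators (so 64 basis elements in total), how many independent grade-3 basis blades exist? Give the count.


Number of grade-k basis blades in Cl(p,q) with n = p + q is C(n, k).
n = 3 + 3 = 6
C(6, 3) = 6! / (3! * 3!)
= 720 / (6 * 6)
= 20


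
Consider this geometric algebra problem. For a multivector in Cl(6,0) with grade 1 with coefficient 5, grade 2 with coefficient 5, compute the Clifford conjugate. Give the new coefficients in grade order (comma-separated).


Clifford conjugate sign for grade k: (-1)^(k(k+1)/2)
Grade 1: (-1)^(1*2/2) = (-1)^1 = -1, coeff 5 -> -5
Grade 2: (-1)^(2*3/2) = (-1)^3 = -1, coeff 5 -> -5
Conjugated coefficients: -5, -5
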